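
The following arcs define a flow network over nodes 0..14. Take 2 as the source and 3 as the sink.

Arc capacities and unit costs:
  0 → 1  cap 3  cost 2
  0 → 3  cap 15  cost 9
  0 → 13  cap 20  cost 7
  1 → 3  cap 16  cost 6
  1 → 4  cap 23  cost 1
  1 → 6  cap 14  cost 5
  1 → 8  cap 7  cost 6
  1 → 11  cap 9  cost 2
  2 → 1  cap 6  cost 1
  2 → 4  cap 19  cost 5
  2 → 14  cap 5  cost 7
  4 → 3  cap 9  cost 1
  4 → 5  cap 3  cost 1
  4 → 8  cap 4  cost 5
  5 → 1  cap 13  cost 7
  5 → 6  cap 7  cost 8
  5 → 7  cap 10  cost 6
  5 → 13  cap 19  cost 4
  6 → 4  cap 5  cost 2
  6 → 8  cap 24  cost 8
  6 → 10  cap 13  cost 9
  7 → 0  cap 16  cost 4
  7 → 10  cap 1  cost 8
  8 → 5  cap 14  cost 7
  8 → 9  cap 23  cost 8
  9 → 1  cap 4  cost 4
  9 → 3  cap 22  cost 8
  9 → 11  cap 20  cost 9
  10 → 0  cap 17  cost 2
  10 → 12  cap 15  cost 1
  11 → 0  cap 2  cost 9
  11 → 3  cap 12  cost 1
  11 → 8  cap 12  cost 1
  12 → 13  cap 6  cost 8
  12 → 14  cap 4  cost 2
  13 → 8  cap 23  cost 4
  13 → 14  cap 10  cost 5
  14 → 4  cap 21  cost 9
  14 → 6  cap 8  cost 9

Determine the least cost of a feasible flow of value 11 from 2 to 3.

shortest-cost path #1: 2→1→4→3 push 6 @ unit cost 3 (adds 18)
shortest-cost path #2: 2→4→3 push 3 @ unit cost 6 (adds 18)
shortest-cost path #3: 2→4→1→11→3 push 2 @ unit cost 7 (adds 14)
total cost = 50

Minimum cost for 11 units: 50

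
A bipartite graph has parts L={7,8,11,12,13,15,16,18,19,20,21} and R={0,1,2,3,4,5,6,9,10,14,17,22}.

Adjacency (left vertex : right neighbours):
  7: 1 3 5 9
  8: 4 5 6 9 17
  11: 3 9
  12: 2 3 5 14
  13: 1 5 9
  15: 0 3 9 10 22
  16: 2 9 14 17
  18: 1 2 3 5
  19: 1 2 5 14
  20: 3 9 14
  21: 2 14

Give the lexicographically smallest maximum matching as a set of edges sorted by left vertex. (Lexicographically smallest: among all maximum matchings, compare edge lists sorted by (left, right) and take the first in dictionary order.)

|M| = 9 (so the lex-smallest maximum matching has 9 edges)
process left vertices in ascending order; for each, take the smallest-labelled available neighbour that still permits 9 edges overall, or leave it unmatched if none does
lex-smallest matching: {7-1, 8-4, 11-3, 12-2, 13-5, 15-0, 16-17, 19-14, 20-9}

Lex-smallest maximum matching: {(7,1), (8,4), (11,3), (12,2), (13,5), (15,0), (16,17), (19,14), (20,9)}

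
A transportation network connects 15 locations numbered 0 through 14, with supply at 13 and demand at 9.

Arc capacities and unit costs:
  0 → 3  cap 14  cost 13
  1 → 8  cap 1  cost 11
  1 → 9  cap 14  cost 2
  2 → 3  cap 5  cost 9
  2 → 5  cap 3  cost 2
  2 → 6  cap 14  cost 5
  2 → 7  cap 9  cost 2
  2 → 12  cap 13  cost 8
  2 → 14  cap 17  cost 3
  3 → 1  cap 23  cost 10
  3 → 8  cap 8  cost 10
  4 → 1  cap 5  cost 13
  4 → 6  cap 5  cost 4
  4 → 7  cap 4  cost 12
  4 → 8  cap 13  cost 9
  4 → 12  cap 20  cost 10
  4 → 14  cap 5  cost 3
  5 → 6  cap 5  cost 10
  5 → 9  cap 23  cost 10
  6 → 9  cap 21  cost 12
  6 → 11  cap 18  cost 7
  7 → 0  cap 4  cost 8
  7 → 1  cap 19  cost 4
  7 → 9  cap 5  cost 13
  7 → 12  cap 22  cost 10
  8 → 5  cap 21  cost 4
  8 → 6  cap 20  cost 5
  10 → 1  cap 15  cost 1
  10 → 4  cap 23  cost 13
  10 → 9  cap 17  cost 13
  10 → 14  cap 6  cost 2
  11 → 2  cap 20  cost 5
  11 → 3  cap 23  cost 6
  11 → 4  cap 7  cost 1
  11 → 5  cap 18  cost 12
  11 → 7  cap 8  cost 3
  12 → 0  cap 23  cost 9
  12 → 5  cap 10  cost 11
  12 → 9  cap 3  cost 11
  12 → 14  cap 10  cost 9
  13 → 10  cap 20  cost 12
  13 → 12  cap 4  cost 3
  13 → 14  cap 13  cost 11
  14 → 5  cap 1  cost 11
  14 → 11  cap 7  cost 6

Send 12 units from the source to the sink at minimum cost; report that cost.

Minimum cost for 12 units: 177

shortest-cost path #1: 13→12→9 push 3 @ unit cost 14 (adds 42)
shortest-cost path #2: 13→10→1→9 push 9 @ unit cost 15 (adds 135)
total cost = 177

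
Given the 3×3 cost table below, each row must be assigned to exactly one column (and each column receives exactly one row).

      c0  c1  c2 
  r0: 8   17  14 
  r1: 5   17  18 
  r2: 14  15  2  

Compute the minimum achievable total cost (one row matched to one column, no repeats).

optimal assignment: row0→col1 (cost 17), row1→col0 (cost 5), row2→col2 (cost 2)
total = 17 + 5 + 2 = 24

Minimum assignment cost: 24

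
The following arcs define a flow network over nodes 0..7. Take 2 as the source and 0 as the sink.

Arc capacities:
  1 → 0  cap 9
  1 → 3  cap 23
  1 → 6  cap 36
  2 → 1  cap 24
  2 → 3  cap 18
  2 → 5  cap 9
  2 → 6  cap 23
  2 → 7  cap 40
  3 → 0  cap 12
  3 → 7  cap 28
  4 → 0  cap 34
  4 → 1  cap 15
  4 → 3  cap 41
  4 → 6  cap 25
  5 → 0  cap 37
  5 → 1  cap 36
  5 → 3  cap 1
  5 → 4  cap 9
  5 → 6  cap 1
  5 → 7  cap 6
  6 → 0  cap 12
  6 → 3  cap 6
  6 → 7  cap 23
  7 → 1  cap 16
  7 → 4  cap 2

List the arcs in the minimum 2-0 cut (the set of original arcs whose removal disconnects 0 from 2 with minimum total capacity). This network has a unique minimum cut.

augment #1: 2→1→0 push 9
augment #2: 2→3→0 push 12
augment #3: 2→5→0 push 9
augment #4: 2→6→0 push 12
augment #5: 2→7→4→0 push 2
max flow = 44; residual-reachable set from 2 gives S-side
cut edges (S→T): {(1,0), (2,5), (3,0), (6,0), (7,4)} total cap 44

Min-cut arcs: {(1,0), (2,5), (3,0), (6,0), (7,4)} (total capacity 44)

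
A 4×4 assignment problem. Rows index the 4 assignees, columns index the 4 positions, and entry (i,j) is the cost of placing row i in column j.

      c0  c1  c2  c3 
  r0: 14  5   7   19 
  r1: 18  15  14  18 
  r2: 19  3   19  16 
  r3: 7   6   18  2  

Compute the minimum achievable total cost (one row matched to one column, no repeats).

Minimum assignment cost: 30

optimal assignment: row0→col2 (cost 7), row1→col0 (cost 18), row2→col1 (cost 3), row3→col3 (cost 2)
total = 7 + 18 + 3 + 2 = 30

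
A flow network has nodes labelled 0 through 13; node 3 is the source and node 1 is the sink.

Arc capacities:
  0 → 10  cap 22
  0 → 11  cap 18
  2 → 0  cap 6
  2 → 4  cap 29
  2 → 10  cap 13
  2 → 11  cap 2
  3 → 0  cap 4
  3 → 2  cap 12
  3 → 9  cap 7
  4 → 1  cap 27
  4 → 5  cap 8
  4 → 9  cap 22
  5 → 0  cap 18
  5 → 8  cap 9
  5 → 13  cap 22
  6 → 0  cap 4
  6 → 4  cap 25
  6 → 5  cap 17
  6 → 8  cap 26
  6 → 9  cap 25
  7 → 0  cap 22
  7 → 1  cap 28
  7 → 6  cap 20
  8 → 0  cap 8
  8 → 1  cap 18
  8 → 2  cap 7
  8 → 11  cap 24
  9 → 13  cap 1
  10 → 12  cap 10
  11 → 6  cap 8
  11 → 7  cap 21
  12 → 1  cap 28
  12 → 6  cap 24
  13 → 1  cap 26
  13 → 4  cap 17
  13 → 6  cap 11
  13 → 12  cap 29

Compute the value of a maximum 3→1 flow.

Maximum flow value: 17

augment #1: 3→2→4→1 bottleneck 12, total now 12
augment #2: 3→9→13→1 bottleneck 1, total now 13
augment #3: 3→0→10→12→1 bottleneck 4, total now 17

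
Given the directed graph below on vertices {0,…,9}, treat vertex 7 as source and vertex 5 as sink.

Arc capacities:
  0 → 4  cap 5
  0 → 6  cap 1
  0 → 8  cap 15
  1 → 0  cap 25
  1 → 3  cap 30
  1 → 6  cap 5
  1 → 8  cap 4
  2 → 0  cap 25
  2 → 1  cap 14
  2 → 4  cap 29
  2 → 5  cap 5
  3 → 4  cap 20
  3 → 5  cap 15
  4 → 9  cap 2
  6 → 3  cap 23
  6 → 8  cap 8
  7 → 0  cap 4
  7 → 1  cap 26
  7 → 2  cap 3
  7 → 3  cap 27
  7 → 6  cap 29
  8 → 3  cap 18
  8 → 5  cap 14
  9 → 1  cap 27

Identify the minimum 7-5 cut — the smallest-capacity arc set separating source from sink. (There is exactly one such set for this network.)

Min-cut arcs: {(3,5), (7,2), (8,5)} (total capacity 32)

augment #1: 7→2→5 push 3
augment #2: 7→3→5 push 15
augment #3: 7→0→8→5 push 4
augment #4: 7→1→8→5 push 4
augment #5: 7→6→8→5 push 6
max flow = 32; residual-reachable set from 7 gives S-side
cut edges (S→T): {(3,5), (7,2), (8,5)} total cap 32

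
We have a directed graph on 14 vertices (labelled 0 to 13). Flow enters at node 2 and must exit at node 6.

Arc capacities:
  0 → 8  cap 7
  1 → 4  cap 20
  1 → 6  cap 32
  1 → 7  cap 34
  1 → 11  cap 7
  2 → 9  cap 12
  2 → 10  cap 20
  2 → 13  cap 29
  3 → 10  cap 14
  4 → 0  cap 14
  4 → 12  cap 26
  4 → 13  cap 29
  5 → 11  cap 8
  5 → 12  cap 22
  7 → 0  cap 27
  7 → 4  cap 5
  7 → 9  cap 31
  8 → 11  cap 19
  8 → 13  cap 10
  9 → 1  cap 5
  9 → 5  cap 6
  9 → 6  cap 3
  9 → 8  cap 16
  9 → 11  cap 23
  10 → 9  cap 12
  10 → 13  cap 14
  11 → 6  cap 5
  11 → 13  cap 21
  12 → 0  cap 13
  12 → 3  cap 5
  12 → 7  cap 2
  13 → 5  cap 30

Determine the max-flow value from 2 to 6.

augment #1: 2→9→6 bottleneck 3, total now 3
augment #2: 2→9→1→6 bottleneck 5, total now 8
augment #3: 2→9→11→6 bottleneck 4, total now 12
augment #4: 2→10→9→11→6 bottleneck 1, total now 13

Maximum flow value: 13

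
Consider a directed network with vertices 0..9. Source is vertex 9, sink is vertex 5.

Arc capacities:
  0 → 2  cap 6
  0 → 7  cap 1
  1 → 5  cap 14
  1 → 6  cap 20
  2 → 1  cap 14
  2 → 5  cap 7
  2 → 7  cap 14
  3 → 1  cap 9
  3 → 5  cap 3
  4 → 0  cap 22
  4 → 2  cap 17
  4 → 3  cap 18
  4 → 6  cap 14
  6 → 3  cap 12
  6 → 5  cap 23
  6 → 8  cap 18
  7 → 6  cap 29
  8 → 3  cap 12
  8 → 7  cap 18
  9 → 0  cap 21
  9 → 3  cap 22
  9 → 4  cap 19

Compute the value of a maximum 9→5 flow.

Maximum flow value: 38

augment #1: 9→3→5 bottleneck 3, total now 3
augment #2: 9→0→2→5 bottleneck 6, total now 9
augment #3: 9→3→1→5 bottleneck 9, total now 18
augment #4: 9→4→2→5 bottleneck 1, total now 19
augment #5: 9→4→6→5 bottleneck 14, total now 33
augment #6: 9→0→7→6→5 bottleneck 1, total now 34
augment #7: 9→4→2→1→5 bottleneck 4, total now 38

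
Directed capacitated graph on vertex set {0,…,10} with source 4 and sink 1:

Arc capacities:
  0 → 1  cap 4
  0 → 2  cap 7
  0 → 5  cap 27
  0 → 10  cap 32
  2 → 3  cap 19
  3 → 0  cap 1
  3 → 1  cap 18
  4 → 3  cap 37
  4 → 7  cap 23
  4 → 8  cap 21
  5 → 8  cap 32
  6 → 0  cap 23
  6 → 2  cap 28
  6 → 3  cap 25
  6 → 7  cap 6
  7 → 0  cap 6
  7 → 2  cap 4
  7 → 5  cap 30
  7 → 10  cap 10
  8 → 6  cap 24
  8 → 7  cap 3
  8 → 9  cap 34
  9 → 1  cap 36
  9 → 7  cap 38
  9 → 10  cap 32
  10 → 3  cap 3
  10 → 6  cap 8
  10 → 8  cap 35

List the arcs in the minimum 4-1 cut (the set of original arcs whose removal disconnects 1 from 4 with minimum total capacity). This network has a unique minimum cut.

augment #1: 4→3→1 push 18
augment #2: 4→3→0→1 push 1
augment #3: 4→7→0→1 push 3
augment #4: 4→8→9→1 push 21
augment #5: 4→7→5→8→9→1 push 13
max flow = 56; residual-reachable set from 4 gives S-side
cut edges (S→T): {(0,1), (3,1), (8,9)} total cap 56

Min-cut arcs: {(0,1), (3,1), (8,9)} (total capacity 56)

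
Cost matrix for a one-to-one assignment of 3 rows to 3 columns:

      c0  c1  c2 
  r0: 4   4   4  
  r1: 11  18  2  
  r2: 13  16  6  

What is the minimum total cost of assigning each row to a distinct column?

Minimum assignment cost: 19

optimal assignment: row0→col1 (cost 4), row1→col2 (cost 2), row2→col0 (cost 13)
total = 4 + 2 + 13 = 19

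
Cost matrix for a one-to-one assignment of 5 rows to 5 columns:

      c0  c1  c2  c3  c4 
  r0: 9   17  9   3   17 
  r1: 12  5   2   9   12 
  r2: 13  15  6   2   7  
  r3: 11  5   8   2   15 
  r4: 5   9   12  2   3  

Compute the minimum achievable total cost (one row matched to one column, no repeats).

optimal assignment: row0→col0 (cost 9), row1→col2 (cost 2), row2→col3 (cost 2), row3→col1 (cost 5), row4→col4 (cost 3)
total = 9 + 2 + 2 + 5 + 3 = 21

Minimum assignment cost: 21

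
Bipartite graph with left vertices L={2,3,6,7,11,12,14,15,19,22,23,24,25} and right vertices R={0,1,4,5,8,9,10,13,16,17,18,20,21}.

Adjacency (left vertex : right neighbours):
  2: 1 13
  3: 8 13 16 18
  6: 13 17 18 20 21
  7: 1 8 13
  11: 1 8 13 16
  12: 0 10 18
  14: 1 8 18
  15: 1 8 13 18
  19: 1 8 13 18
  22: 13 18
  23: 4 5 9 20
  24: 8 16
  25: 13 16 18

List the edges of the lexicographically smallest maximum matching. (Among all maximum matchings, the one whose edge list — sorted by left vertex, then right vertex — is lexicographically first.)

Lex-smallest maximum matching: {(2,1), (3,8), (6,17), (7,13), (11,16), (12,0), (14,18), (23,4)}

|M| = 8 (so the lex-smallest maximum matching has 8 edges)
process left vertices in ascending order; for each, take the smallest-labelled available neighbour that still permits 8 edges overall, or leave it unmatched if none does
lex-smallest matching: {2-1, 3-8, 6-17, 7-13, 11-16, 12-0, 14-18, 23-4}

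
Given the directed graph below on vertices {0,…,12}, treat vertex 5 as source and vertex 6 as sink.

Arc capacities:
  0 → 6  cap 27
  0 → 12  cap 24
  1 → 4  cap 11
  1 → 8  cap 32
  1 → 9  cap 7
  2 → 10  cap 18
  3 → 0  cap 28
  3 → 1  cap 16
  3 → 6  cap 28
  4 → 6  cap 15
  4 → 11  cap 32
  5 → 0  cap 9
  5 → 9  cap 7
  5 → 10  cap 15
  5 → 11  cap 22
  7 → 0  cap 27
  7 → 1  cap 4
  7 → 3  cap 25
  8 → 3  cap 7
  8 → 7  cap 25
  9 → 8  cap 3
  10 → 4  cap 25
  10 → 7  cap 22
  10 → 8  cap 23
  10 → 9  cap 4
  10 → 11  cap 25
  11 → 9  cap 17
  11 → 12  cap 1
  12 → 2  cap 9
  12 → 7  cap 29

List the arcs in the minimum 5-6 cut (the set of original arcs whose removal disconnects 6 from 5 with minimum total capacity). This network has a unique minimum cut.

augment #1: 5→0→6 push 9
augment #2: 5→10→4→6 push 15
augment #3: 5→9→8→3→6 push 3
augment #4: 5→11→12→7→0→6 push 1
max flow = 28; residual-reachable set from 5 gives S-side
cut edges (S→T): {(5,0), (5,10), (9,8), (11,12)} total cap 28

Min-cut arcs: {(5,0), (5,10), (9,8), (11,12)} (total capacity 28)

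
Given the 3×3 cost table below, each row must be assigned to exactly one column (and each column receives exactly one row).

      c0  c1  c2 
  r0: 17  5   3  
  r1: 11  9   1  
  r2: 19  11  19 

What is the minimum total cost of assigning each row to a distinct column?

Minimum assignment cost: 25

one of 2 optimal assignments: row0→col1 (cost 5), row1→col2 (cost 1), row2→col0 (cost 19)
total = 5 + 1 + 19 = 25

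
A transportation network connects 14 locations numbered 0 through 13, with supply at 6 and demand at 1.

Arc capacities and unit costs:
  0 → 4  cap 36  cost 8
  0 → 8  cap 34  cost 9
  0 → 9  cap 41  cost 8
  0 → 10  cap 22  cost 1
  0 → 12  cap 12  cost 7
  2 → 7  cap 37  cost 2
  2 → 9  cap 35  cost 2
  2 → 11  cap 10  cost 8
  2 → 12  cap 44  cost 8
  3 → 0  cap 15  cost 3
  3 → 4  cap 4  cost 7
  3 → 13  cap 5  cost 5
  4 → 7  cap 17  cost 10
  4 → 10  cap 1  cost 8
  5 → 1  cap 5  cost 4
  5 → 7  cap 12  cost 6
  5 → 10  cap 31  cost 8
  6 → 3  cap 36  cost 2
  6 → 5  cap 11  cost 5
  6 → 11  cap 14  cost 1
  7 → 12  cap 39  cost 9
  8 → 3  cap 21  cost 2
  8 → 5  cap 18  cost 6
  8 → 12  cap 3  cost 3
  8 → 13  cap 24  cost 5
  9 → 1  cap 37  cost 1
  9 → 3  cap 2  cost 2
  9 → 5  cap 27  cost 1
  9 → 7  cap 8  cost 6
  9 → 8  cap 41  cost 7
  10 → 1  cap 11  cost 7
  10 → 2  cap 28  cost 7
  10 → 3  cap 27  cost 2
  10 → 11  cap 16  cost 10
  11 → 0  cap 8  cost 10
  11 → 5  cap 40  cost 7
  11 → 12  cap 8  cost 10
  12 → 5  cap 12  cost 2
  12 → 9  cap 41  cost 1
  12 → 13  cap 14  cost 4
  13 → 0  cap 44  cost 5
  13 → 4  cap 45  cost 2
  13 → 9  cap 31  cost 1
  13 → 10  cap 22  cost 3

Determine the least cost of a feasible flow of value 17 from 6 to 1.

shortest-cost path #1: 6→5→1 push 5 @ unit cost 9 (adds 45)
shortest-cost path #2: 6→3→13→9→1 push 5 @ unit cost 9 (adds 45)
shortest-cost path #3: 6→11→12→9→1 push 7 @ unit cost 13 (adds 91)
total cost = 181

Minimum cost for 17 units: 181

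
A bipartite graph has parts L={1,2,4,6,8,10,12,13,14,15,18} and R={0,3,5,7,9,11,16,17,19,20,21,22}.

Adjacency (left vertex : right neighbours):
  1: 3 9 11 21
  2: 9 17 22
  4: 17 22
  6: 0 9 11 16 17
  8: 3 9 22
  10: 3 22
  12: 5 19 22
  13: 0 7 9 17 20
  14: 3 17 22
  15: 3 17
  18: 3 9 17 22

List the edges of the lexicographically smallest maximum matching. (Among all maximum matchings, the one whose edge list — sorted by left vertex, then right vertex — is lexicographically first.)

|M| = 8 (so the lex-smallest maximum matching has 8 edges)
process left vertices in ascending order; for each, take the smallest-labelled available neighbour that still permits 8 edges overall, or leave it unmatched if none does
lex-smallest matching: {1-11, 2-9, 4-17, 6-0, 8-3, 10-22, 12-5, 13-7}

Lex-smallest maximum matching: {(1,11), (2,9), (4,17), (6,0), (8,3), (10,22), (12,5), (13,7)}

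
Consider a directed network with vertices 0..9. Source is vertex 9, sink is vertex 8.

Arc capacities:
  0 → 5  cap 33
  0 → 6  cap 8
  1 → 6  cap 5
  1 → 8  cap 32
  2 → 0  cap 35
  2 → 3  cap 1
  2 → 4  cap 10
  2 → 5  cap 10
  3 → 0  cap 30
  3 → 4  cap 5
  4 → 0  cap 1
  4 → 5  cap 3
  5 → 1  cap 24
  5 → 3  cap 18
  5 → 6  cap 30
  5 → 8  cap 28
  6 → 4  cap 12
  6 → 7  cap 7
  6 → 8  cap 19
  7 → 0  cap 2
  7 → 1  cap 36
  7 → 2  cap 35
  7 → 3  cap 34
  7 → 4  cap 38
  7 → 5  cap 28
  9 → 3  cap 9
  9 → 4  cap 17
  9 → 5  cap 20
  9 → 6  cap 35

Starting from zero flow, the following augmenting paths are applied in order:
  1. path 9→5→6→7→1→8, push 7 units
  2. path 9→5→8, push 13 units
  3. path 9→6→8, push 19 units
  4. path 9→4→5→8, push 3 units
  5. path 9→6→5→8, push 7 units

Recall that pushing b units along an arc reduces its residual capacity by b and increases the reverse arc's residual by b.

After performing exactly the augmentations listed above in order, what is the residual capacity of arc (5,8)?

after path 1 (9→5→6→7→1→8, push 7): res(5,8)=28
after path 2 (9→5→8, push 13): res(5,8)=15
after path 3 (9→6→8, push 19): res(5,8)=15
after path 4 (9→4→5→8, push 3): res(5,8)=12
after path 5 (9→6→5→8, push 7): res(5,8)=5

Residual capacity of (5,8): 5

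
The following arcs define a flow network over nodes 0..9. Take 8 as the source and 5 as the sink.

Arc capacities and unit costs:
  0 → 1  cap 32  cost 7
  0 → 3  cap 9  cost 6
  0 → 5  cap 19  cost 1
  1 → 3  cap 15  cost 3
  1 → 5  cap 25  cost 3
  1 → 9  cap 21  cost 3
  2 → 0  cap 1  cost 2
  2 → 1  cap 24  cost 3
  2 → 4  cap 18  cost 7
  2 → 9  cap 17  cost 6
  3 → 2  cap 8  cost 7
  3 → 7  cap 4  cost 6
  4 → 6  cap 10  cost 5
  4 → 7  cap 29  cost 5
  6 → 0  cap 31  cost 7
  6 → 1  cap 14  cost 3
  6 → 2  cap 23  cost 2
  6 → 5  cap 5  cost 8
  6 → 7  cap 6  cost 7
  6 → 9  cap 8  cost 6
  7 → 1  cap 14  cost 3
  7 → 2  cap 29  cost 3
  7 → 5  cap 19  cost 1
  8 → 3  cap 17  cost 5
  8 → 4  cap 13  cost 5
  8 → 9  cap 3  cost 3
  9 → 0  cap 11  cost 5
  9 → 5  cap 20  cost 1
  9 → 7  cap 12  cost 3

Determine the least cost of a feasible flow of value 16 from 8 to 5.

Minimum cost for 16 units: 155

shortest-cost path #1: 8→9→5 push 3 @ unit cost 4 (adds 12)
shortest-cost path #2: 8→4→7→5 push 13 @ unit cost 11 (adds 143)
total cost = 155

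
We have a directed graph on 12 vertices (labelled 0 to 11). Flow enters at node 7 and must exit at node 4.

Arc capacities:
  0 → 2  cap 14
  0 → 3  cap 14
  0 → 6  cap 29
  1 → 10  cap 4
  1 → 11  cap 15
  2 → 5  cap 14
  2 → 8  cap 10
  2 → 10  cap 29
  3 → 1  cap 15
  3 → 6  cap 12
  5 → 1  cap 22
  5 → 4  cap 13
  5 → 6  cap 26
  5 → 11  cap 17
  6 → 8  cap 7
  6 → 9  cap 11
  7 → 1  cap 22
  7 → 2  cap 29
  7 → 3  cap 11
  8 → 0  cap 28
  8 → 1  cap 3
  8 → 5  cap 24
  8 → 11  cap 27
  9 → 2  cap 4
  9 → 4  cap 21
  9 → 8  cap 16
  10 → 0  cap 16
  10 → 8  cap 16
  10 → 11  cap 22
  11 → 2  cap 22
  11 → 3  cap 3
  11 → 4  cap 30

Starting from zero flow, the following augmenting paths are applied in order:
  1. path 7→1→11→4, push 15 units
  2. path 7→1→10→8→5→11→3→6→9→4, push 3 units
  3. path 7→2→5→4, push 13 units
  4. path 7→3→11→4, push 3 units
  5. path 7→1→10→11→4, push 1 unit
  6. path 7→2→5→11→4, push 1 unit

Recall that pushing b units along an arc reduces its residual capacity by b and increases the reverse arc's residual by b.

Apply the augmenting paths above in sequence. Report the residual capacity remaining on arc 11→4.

after path 1 (7→1→11→4, push 15): res(11,4)=15
after path 2 (7→1→10→8→5→11→3→6→9→4, push 3): res(11,4)=15
after path 3 (7→2→5→4, push 13): res(11,4)=15
after path 4 (7→3→11→4, push 3): res(11,4)=12
after path 5 (7→1→10→11→4, push 1): res(11,4)=11
after path 6 (7→2→5→11→4, push 1): res(11,4)=10

Residual capacity of (11,4): 10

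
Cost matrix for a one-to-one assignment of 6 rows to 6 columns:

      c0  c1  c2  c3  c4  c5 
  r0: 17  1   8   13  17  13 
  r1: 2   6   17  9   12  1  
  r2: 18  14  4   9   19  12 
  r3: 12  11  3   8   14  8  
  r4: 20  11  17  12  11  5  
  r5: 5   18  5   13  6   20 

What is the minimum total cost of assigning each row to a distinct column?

one of 2 optimal assignments: row0→col1 (cost 1), row1→col0 (cost 2), row2→col2 (cost 4), row3→col3 (cost 8), row4→col5 (cost 5), row5→col4 (cost 6)
total = 1 + 2 + 4 + 8 + 5 + 6 = 26

Minimum assignment cost: 26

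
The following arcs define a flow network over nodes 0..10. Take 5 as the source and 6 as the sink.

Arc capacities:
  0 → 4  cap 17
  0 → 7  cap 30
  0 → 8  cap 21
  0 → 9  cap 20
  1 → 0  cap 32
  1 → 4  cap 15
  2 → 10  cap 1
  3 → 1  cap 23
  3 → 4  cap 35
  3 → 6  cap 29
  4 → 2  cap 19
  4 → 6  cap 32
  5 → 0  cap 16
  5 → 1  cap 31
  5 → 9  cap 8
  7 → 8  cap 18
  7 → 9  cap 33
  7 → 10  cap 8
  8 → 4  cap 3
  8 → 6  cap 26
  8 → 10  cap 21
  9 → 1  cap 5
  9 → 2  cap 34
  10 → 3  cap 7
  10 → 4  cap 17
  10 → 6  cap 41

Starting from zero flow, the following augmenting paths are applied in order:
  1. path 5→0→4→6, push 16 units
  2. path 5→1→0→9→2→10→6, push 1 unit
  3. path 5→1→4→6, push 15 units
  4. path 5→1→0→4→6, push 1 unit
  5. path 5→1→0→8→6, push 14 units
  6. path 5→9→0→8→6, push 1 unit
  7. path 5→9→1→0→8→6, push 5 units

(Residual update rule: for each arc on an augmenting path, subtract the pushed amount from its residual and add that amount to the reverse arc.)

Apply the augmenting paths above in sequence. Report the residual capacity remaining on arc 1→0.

after path 1 (5→0→4→6, push 16): res(1,0)=32
after path 2 (5→1→0→9→2→10→6, push 1): res(1,0)=31
after path 3 (5→1→4→6, push 15): res(1,0)=31
after path 4 (5→1→0→4→6, push 1): res(1,0)=30
after path 5 (5→1→0→8→6, push 14): res(1,0)=16
after path 6 (5→9→0→8→6, push 1): res(1,0)=16
after path 7 (5→9→1→0→8→6, push 5): res(1,0)=11

Residual capacity of (1,0): 11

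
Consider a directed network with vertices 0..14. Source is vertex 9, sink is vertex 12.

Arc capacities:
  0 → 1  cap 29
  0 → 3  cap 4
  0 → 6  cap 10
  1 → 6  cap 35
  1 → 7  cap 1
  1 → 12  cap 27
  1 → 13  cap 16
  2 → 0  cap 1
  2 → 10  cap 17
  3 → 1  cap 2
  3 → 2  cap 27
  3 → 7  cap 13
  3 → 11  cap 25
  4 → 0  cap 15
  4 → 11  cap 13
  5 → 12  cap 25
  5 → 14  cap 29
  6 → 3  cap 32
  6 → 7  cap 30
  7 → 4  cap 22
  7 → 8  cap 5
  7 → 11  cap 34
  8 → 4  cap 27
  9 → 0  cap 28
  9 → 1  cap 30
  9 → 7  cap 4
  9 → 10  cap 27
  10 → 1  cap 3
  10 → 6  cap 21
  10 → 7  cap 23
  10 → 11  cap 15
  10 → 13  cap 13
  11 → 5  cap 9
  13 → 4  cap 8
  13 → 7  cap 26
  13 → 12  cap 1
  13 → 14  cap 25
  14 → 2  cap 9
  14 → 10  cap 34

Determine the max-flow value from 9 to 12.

augment #1: 9→1→12 bottleneck 27, total now 27
augment #2: 9→1→13→12 bottleneck 1, total now 28
augment #3: 9→7→11→5→12 bottleneck 4, total now 32
augment #4: 9→10→11→5→12 bottleneck 5, total now 37

Maximum flow value: 37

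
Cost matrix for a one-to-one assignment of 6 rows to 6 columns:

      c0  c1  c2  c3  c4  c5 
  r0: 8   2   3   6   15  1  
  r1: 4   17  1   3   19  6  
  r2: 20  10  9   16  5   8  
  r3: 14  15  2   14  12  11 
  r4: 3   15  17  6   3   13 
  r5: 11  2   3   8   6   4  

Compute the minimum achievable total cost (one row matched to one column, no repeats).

Minimum assignment cost: 16

optimal assignment: row0→col5 (cost 1), row1→col3 (cost 3), row2→col4 (cost 5), row3→col2 (cost 2), row4→col0 (cost 3), row5→col1 (cost 2)
total = 1 + 3 + 5 + 2 + 3 + 2 = 16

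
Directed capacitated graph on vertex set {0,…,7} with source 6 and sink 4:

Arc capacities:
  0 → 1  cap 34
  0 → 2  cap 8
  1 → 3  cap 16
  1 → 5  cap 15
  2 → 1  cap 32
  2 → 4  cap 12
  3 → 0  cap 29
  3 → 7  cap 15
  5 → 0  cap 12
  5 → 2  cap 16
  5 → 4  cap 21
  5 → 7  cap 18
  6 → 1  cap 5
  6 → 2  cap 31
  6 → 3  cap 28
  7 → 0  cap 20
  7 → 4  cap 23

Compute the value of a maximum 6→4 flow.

augment #1: 6→2→4 bottleneck 12, total now 12
augment #2: 6→1→5→4 bottleneck 5, total now 17
augment #3: 6→3→7→4 bottleneck 15, total now 32
augment #4: 6→2→1→5→4 bottleneck 10, total now 42

Maximum flow value: 42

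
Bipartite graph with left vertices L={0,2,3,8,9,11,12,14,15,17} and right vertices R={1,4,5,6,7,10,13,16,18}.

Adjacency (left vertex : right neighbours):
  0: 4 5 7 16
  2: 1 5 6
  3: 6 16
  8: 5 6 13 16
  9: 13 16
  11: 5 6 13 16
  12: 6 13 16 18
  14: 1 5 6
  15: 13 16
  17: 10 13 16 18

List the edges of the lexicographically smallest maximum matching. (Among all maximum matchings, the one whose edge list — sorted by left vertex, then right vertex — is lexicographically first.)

|M| = 8 (so the lex-smallest maximum matching has 8 edges)
process left vertices in ascending order; for each, take the smallest-labelled available neighbour that still permits 8 edges overall, or leave it unmatched if none does
lex-smallest matching: {0-4, 2-1, 3-6, 8-5, 9-13, 11-16, 12-18, 17-10}

Lex-smallest maximum matching: {(0,4), (2,1), (3,6), (8,5), (9,13), (11,16), (12,18), (17,10)}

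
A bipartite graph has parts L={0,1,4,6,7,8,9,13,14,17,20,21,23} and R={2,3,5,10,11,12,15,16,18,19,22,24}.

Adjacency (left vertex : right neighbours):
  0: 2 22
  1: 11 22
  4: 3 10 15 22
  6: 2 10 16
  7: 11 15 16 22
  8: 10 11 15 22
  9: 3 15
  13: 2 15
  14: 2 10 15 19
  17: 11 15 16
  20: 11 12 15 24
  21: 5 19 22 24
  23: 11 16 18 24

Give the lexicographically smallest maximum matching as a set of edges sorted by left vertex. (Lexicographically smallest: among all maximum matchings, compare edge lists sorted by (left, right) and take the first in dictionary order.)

Lex-smallest maximum matching: {(0,2), (1,11), (4,3), (6,10), (7,15), (8,22), (14,19), (17,16), (20,12), (21,5), (23,18)}

|M| = 11 (so the lex-smallest maximum matching has 11 edges)
process left vertices in ascending order; for each, take the smallest-labelled available neighbour that still permits 11 edges overall, or leave it unmatched if none does
lex-smallest matching: {0-2, 1-11, 4-3, 6-10, 7-15, 8-22, 14-19, 17-16, 20-12, 21-5, 23-18}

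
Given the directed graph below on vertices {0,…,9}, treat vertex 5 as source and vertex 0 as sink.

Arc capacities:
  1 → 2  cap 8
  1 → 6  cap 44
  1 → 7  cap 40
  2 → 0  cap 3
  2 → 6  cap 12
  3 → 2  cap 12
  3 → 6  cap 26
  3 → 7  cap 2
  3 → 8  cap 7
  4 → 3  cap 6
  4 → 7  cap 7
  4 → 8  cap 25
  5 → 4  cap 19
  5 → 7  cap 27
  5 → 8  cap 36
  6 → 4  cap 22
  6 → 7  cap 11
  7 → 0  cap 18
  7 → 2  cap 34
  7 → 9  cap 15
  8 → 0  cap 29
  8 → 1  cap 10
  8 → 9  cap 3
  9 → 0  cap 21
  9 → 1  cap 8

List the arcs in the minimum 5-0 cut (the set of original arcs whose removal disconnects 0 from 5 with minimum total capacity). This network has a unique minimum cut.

augment #1: 5→7→0 push 18
augment #2: 5→8→0 push 29
augment #3: 5→7→2→0 push 3
augment #4: 5→7→9→0 push 6
augment #5: 5→8→9→0 push 3
augment #6: 5→4→7→9→0 push 7
augment #7: 5→4→3→7→9→0 push 2
max flow = 68; residual-reachable set from 5 gives S-side
cut edges (S→T): {(2,0), (7,0), (7,9), (8,0), (8,9)} total cap 68

Min-cut arcs: {(2,0), (7,0), (7,9), (8,0), (8,9)} (total capacity 68)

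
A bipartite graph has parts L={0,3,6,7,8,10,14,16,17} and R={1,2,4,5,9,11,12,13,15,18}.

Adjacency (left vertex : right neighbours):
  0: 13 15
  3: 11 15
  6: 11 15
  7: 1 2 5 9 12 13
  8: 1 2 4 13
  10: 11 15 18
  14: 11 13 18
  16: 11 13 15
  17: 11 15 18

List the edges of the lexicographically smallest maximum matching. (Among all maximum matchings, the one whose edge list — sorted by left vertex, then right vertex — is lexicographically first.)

|M| = 6 (so the lex-smallest maximum matching has 6 edges)
process left vertices in ascending order; for each, take the smallest-labelled available neighbour that still permits 6 edges overall, or leave it unmatched if none does
lex-smallest matching: {0-13, 3-11, 6-15, 7-1, 8-2, 10-18}

Lex-smallest maximum matching: {(0,13), (3,11), (6,15), (7,1), (8,2), (10,18)}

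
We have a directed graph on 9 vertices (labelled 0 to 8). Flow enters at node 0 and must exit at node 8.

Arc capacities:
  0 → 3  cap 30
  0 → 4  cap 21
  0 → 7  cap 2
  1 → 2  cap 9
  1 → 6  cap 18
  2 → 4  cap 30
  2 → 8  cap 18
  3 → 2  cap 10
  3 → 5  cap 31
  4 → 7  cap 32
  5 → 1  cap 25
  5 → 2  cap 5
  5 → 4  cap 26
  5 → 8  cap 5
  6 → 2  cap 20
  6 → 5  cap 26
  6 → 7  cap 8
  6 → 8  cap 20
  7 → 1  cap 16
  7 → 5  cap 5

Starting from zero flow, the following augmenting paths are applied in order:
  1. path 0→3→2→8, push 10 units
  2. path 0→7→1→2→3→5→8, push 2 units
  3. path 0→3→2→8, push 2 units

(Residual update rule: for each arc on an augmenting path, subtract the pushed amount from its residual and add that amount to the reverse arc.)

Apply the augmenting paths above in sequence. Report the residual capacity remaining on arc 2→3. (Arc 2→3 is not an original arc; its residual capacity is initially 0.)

after path 1 (0→3→2→8, push 10): res(2,3)=10
after path 2 (0→7→1→2→3→5→8, push 2): res(2,3)=8
after path 3 (0→3→2→8, push 2): res(2,3)=10

Residual capacity of (2,3): 10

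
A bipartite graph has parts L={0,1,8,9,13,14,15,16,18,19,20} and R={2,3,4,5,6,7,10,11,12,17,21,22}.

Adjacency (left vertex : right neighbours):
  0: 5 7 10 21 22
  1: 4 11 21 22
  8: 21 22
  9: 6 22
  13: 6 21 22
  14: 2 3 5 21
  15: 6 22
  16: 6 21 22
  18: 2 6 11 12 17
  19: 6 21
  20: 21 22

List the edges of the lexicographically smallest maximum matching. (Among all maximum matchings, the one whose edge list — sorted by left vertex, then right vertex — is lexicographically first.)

|M| = 7 (so the lex-smallest maximum matching has 7 edges)
process left vertices in ascending order; for each, take the smallest-labelled available neighbour that still permits 7 edges overall, or leave it unmatched if none does
lex-smallest matching: {0-5, 1-4, 8-21, 9-6, 13-22, 14-2, 18-11}

Lex-smallest maximum matching: {(0,5), (1,4), (8,21), (9,6), (13,22), (14,2), (18,11)}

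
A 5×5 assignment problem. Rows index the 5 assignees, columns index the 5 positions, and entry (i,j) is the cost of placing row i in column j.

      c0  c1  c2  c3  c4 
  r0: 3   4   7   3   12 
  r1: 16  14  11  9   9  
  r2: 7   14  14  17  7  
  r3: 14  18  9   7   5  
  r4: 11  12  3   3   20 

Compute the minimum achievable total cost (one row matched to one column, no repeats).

Minimum assignment cost: 28

optimal assignment: row0→col1 (cost 4), row1→col3 (cost 9), row2→col0 (cost 7), row3→col4 (cost 5), row4→col2 (cost 3)
total = 4 + 9 + 7 + 5 + 3 = 28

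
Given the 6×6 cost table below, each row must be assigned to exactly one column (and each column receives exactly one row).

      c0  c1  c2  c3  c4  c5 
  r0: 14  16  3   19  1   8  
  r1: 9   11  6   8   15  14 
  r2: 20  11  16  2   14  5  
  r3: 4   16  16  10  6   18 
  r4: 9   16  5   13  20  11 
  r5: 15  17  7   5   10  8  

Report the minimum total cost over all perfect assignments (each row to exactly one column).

one of 2 optimal assignments: row0→col4 (cost 1), row1→col1 (cost 11), row2→col3 (cost 2), row3→col0 (cost 4), row4→col2 (cost 5), row5→col5 (cost 8)
total = 1 + 11 + 2 + 4 + 5 + 8 = 31

Minimum assignment cost: 31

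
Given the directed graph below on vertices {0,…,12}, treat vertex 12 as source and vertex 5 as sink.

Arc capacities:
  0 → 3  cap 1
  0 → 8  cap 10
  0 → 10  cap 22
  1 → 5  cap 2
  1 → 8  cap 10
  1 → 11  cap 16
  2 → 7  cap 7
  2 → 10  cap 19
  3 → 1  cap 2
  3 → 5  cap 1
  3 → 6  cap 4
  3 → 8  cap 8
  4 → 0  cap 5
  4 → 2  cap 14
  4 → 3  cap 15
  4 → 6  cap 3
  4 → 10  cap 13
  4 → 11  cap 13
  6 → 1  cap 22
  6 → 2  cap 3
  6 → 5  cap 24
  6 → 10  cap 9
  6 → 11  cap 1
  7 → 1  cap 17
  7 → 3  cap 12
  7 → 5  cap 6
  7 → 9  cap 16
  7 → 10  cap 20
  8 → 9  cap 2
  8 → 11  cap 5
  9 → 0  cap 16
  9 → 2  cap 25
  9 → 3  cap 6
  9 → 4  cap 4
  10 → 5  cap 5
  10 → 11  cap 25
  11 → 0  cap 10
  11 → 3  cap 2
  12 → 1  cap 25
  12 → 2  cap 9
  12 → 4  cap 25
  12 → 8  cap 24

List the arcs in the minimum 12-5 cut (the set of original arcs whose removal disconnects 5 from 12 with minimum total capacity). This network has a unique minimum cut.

augment #1: 12→1→5 push 2
augment #2: 12→2→7→5 push 6
augment #3: 12→2→10→5 push 3
augment #4: 12→4→3→5 push 1
augment #5: 12→4→6→5 push 3
augment #6: 12→4→10→5 push 2
augment #7: 12→4→3→6→5 push 4
max flow = 21; residual-reachable set from 12 gives S-side
cut edges (S→T): {(1,5), (3,5), (3,6), (4,6), (7,5), (10,5)} total cap 21

Min-cut arcs: {(1,5), (3,5), (3,6), (4,6), (7,5), (10,5)} (total capacity 21)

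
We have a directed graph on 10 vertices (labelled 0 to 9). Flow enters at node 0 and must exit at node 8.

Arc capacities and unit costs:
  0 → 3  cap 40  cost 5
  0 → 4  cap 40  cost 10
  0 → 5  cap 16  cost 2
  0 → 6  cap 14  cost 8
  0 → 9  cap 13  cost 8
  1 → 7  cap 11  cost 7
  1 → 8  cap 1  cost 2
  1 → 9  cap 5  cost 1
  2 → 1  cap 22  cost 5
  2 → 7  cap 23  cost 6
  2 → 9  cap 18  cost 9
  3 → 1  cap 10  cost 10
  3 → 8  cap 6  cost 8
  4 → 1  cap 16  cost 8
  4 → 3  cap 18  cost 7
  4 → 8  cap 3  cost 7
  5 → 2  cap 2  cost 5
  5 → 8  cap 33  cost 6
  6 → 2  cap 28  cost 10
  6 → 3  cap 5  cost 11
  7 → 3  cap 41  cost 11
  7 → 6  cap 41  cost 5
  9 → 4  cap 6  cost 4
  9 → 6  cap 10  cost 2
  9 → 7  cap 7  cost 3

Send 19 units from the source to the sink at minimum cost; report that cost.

Minimum cost for 19 units: 167

shortest-cost path #1: 0→5→8 push 16 @ unit cost 8 (adds 128)
shortest-cost path #2: 0→3→8 push 3 @ unit cost 13 (adds 39)
total cost = 167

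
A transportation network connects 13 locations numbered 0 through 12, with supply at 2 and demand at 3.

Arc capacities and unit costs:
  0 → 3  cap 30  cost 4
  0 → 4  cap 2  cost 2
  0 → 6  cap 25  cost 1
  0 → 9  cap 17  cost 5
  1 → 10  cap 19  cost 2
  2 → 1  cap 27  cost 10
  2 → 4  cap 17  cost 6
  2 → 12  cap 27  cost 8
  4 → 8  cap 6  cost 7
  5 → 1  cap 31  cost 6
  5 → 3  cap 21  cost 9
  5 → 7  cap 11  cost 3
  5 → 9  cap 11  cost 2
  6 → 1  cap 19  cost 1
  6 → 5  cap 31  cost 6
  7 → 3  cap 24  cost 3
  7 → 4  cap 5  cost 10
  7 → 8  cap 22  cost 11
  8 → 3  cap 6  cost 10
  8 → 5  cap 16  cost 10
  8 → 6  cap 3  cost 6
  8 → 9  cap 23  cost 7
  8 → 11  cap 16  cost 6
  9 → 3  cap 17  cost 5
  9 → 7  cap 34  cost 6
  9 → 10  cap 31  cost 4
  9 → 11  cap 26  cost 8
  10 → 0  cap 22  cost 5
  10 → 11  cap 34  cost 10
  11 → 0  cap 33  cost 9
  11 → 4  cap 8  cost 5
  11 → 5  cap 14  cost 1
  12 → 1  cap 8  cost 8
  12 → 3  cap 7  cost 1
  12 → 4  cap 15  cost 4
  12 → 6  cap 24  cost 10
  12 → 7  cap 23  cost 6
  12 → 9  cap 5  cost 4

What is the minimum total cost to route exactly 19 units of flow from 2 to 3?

Minimum cost for 19 units: 267

shortest-cost path #1: 2→12→3 push 7 @ unit cost 9 (adds 63)
shortest-cost path #2: 2→12→7→3 push 12 @ unit cost 17 (adds 204)
total cost = 267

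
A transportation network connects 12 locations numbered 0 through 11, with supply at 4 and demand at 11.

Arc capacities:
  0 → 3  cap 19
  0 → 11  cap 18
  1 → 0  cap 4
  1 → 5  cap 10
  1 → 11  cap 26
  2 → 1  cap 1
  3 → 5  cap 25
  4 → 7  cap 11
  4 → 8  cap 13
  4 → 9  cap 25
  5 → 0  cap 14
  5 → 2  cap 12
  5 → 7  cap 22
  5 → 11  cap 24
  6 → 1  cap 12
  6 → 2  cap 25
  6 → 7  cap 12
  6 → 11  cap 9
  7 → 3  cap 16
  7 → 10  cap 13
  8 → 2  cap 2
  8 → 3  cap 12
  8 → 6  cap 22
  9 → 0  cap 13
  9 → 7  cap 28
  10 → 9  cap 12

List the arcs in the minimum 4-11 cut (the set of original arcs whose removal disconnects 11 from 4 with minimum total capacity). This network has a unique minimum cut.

augment #1: 4→8→6→11 push 9
augment #2: 4→9→0→11 push 13
augment #3: 4→7→3→5→11 push 11
augment #4: 4→8→2→1→11 push 1
augment #5: 4→8→3→5→11 push 3
augment #6: 4→9→7→3→5→11 push 5
max flow = 42; residual-reachable set from 4 gives S-side
cut edges (S→T): {(4,8), (7,3), (9,0)} total cap 42

Min-cut arcs: {(4,8), (7,3), (9,0)} (total capacity 42)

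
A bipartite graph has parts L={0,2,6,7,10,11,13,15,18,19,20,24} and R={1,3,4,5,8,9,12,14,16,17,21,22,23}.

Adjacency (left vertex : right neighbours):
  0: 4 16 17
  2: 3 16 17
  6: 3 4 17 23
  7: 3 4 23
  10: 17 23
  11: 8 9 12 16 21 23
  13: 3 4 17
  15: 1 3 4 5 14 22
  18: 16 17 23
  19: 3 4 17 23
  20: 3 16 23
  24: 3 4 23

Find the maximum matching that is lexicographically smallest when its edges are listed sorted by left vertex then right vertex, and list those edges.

|M| = 7 (so the lex-smallest maximum matching has 7 edges)
process left vertices in ascending order; for each, take the smallest-labelled available neighbour that still permits 7 edges overall, or leave it unmatched if none does
lex-smallest matching: {0-4, 2-3, 6-17, 7-23, 11-8, 15-1, 18-16}

Lex-smallest maximum matching: {(0,4), (2,3), (6,17), (7,23), (11,8), (15,1), (18,16)}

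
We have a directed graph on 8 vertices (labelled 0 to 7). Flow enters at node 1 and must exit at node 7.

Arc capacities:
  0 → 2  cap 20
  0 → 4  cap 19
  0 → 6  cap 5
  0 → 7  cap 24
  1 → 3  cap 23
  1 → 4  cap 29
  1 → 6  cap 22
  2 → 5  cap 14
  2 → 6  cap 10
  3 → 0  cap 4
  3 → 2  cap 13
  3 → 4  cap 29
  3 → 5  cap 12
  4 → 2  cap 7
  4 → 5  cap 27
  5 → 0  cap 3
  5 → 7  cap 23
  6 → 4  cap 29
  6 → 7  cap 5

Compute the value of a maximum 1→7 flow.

augment #1: 1→6→7 bottleneck 5, total now 5
augment #2: 1→3→0→7 bottleneck 4, total now 9
augment #3: 1→3→5→7 bottleneck 12, total now 21
augment #4: 1→4→5→7 bottleneck 11, total now 32
augment #5: 1→4→5→0→7 bottleneck 3, total now 35

Maximum flow value: 35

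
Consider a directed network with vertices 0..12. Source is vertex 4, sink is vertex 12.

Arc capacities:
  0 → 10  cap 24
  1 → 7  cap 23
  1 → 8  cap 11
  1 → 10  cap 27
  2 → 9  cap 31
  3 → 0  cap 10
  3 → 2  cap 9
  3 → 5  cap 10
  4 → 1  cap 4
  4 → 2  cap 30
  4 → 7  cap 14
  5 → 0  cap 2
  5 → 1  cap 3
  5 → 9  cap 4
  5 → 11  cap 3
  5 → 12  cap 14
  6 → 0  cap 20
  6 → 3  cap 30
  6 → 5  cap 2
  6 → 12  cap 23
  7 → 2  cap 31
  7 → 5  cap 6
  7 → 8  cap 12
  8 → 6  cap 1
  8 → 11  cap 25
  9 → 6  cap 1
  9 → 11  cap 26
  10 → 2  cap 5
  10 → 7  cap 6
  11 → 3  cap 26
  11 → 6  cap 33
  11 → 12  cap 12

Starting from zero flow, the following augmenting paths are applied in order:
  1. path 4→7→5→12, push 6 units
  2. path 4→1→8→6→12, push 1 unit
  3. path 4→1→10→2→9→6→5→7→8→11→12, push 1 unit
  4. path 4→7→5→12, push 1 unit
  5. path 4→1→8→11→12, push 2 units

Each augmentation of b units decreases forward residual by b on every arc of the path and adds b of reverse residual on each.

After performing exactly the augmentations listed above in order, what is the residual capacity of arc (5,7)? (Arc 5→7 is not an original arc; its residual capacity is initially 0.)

Residual capacity of (5,7): 6

after path 1 (4→7→5→12, push 6): res(5,7)=6
after path 2 (4→1→8→6→12, push 1): res(5,7)=6
after path 3 (4→1→10→2→9→6→5→7→8→11→12, push 1): res(5,7)=5
after path 4 (4→7→5→12, push 1): res(5,7)=6
after path 5 (4→1→8→11→12, push 2): res(5,7)=6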